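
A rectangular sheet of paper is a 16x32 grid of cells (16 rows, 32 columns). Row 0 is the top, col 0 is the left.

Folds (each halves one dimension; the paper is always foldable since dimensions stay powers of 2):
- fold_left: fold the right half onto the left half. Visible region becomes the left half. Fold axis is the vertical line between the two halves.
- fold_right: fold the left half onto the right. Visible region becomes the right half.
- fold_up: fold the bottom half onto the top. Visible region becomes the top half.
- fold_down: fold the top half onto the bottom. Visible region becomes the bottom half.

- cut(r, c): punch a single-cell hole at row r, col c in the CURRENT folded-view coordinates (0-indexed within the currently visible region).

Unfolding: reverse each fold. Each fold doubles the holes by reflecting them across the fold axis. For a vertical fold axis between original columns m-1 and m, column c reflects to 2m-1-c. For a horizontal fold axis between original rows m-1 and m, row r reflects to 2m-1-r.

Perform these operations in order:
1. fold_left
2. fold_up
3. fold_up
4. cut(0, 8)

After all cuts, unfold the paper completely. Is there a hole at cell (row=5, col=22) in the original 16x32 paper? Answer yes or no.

Op 1 fold_left: fold axis v@16; visible region now rows[0,16) x cols[0,16) = 16x16
Op 2 fold_up: fold axis h@8; visible region now rows[0,8) x cols[0,16) = 8x16
Op 3 fold_up: fold axis h@4; visible region now rows[0,4) x cols[0,16) = 4x16
Op 4 cut(0, 8): punch at orig (0,8); cuts so far [(0, 8)]; region rows[0,4) x cols[0,16) = 4x16
Unfold 1 (reflect across h@4): 2 holes -> [(0, 8), (7, 8)]
Unfold 2 (reflect across h@8): 4 holes -> [(0, 8), (7, 8), (8, 8), (15, 8)]
Unfold 3 (reflect across v@16): 8 holes -> [(0, 8), (0, 23), (7, 8), (7, 23), (8, 8), (8, 23), (15, 8), (15, 23)]
Holes: [(0, 8), (0, 23), (7, 8), (7, 23), (8, 8), (8, 23), (15, 8), (15, 23)]

Answer: no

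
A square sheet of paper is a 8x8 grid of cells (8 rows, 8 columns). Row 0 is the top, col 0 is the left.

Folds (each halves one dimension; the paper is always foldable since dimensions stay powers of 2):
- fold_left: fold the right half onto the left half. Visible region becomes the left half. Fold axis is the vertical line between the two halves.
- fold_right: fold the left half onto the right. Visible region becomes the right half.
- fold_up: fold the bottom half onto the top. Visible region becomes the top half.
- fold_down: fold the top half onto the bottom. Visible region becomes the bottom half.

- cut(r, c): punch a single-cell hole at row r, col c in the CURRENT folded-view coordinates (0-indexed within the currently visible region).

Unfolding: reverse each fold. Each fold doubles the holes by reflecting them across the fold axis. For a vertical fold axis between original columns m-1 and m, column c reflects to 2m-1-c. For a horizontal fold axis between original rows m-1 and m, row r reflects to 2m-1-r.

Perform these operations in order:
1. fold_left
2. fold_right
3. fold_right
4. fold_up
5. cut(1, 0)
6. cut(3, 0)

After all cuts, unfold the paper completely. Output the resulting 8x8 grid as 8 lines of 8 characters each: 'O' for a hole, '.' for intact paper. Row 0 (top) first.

Answer: ........
OOOOOOOO
........
OOOOOOOO
OOOOOOOO
........
OOOOOOOO
........

Derivation:
Op 1 fold_left: fold axis v@4; visible region now rows[0,8) x cols[0,4) = 8x4
Op 2 fold_right: fold axis v@2; visible region now rows[0,8) x cols[2,4) = 8x2
Op 3 fold_right: fold axis v@3; visible region now rows[0,8) x cols[3,4) = 8x1
Op 4 fold_up: fold axis h@4; visible region now rows[0,4) x cols[3,4) = 4x1
Op 5 cut(1, 0): punch at orig (1,3); cuts so far [(1, 3)]; region rows[0,4) x cols[3,4) = 4x1
Op 6 cut(3, 0): punch at orig (3,3); cuts so far [(1, 3), (3, 3)]; region rows[0,4) x cols[3,4) = 4x1
Unfold 1 (reflect across h@4): 4 holes -> [(1, 3), (3, 3), (4, 3), (6, 3)]
Unfold 2 (reflect across v@3): 8 holes -> [(1, 2), (1, 3), (3, 2), (3, 3), (4, 2), (4, 3), (6, 2), (6, 3)]
Unfold 3 (reflect across v@2): 16 holes -> [(1, 0), (1, 1), (1, 2), (1, 3), (3, 0), (3, 1), (3, 2), (3, 3), (4, 0), (4, 1), (4, 2), (4, 3), (6, 0), (6, 1), (6, 2), (6, 3)]
Unfold 4 (reflect across v@4): 32 holes -> [(1, 0), (1, 1), (1, 2), (1, 3), (1, 4), (1, 5), (1, 6), (1, 7), (3, 0), (3, 1), (3, 2), (3, 3), (3, 4), (3, 5), (3, 6), (3, 7), (4, 0), (4, 1), (4, 2), (4, 3), (4, 4), (4, 5), (4, 6), (4, 7), (6, 0), (6, 1), (6, 2), (6, 3), (6, 4), (6, 5), (6, 6), (6, 7)]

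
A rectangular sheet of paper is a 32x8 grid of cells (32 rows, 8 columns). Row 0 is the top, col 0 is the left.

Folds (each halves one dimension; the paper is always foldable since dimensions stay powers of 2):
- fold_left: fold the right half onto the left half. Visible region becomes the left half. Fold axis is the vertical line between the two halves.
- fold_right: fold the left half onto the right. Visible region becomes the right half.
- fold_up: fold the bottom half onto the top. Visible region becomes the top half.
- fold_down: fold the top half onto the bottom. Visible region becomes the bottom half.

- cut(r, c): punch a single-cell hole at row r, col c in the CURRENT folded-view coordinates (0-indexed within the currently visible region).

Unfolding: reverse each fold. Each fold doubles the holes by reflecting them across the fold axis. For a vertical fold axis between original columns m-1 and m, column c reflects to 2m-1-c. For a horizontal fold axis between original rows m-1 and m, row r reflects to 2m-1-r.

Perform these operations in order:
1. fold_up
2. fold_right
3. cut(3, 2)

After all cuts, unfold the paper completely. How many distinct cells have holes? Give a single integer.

Answer: 4

Derivation:
Op 1 fold_up: fold axis h@16; visible region now rows[0,16) x cols[0,8) = 16x8
Op 2 fold_right: fold axis v@4; visible region now rows[0,16) x cols[4,8) = 16x4
Op 3 cut(3, 2): punch at orig (3,6); cuts so far [(3, 6)]; region rows[0,16) x cols[4,8) = 16x4
Unfold 1 (reflect across v@4): 2 holes -> [(3, 1), (3, 6)]
Unfold 2 (reflect across h@16): 4 holes -> [(3, 1), (3, 6), (28, 1), (28, 6)]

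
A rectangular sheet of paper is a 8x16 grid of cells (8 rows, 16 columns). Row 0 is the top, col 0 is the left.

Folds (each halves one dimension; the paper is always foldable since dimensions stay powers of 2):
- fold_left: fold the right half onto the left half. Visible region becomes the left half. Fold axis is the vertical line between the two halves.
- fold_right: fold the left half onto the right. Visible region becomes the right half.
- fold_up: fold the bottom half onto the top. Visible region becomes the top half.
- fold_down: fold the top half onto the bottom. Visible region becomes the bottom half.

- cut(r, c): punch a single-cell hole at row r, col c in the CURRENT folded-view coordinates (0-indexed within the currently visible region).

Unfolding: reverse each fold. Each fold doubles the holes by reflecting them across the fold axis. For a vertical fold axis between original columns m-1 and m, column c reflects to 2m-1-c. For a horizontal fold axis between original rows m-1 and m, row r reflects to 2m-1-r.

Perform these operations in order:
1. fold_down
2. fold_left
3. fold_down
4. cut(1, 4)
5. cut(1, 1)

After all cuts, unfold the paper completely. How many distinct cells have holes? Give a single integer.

Answer: 16

Derivation:
Op 1 fold_down: fold axis h@4; visible region now rows[4,8) x cols[0,16) = 4x16
Op 2 fold_left: fold axis v@8; visible region now rows[4,8) x cols[0,8) = 4x8
Op 3 fold_down: fold axis h@6; visible region now rows[6,8) x cols[0,8) = 2x8
Op 4 cut(1, 4): punch at orig (7,4); cuts so far [(7, 4)]; region rows[6,8) x cols[0,8) = 2x8
Op 5 cut(1, 1): punch at orig (7,1); cuts so far [(7, 1), (7, 4)]; region rows[6,8) x cols[0,8) = 2x8
Unfold 1 (reflect across h@6): 4 holes -> [(4, 1), (4, 4), (7, 1), (7, 4)]
Unfold 2 (reflect across v@8): 8 holes -> [(4, 1), (4, 4), (4, 11), (4, 14), (7, 1), (7, 4), (7, 11), (7, 14)]
Unfold 3 (reflect across h@4): 16 holes -> [(0, 1), (0, 4), (0, 11), (0, 14), (3, 1), (3, 4), (3, 11), (3, 14), (4, 1), (4, 4), (4, 11), (4, 14), (7, 1), (7, 4), (7, 11), (7, 14)]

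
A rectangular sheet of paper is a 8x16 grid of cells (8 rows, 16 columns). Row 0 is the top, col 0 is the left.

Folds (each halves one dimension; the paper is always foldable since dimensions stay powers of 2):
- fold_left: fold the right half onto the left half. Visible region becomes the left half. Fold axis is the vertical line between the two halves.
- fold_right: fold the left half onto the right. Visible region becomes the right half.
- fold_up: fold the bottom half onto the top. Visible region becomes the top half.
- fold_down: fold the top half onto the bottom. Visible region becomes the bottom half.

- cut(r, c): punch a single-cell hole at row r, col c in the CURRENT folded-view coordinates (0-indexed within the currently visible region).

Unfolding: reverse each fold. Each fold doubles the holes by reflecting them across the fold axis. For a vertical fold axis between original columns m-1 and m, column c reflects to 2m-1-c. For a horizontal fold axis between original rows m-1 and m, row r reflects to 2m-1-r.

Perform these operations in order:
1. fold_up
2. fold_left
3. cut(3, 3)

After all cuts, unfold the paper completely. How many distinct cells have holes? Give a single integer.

Answer: 4

Derivation:
Op 1 fold_up: fold axis h@4; visible region now rows[0,4) x cols[0,16) = 4x16
Op 2 fold_left: fold axis v@8; visible region now rows[0,4) x cols[0,8) = 4x8
Op 3 cut(3, 3): punch at orig (3,3); cuts so far [(3, 3)]; region rows[0,4) x cols[0,8) = 4x8
Unfold 1 (reflect across v@8): 2 holes -> [(3, 3), (3, 12)]
Unfold 2 (reflect across h@4): 4 holes -> [(3, 3), (3, 12), (4, 3), (4, 12)]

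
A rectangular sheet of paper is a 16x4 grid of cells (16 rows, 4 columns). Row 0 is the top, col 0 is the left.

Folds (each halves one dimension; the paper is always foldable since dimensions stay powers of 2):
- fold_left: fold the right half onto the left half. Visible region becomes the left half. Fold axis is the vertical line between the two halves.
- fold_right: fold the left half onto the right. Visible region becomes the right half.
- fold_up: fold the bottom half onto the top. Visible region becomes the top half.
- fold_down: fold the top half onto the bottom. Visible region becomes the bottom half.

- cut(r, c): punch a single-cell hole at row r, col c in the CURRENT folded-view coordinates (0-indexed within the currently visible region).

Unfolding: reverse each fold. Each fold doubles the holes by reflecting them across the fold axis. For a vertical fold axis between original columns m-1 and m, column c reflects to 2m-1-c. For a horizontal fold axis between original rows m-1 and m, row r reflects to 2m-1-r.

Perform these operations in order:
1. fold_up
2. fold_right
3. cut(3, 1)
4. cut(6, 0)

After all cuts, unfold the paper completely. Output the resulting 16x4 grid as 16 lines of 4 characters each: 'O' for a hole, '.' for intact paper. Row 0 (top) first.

Answer: ....
....
....
O..O
....
....
.OO.
....
....
.OO.
....
....
O..O
....
....
....

Derivation:
Op 1 fold_up: fold axis h@8; visible region now rows[0,8) x cols[0,4) = 8x4
Op 2 fold_right: fold axis v@2; visible region now rows[0,8) x cols[2,4) = 8x2
Op 3 cut(3, 1): punch at orig (3,3); cuts so far [(3, 3)]; region rows[0,8) x cols[2,4) = 8x2
Op 4 cut(6, 0): punch at orig (6,2); cuts so far [(3, 3), (6, 2)]; region rows[0,8) x cols[2,4) = 8x2
Unfold 1 (reflect across v@2): 4 holes -> [(3, 0), (3, 3), (6, 1), (6, 2)]
Unfold 2 (reflect across h@8): 8 holes -> [(3, 0), (3, 3), (6, 1), (6, 2), (9, 1), (9, 2), (12, 0), (12, 3)]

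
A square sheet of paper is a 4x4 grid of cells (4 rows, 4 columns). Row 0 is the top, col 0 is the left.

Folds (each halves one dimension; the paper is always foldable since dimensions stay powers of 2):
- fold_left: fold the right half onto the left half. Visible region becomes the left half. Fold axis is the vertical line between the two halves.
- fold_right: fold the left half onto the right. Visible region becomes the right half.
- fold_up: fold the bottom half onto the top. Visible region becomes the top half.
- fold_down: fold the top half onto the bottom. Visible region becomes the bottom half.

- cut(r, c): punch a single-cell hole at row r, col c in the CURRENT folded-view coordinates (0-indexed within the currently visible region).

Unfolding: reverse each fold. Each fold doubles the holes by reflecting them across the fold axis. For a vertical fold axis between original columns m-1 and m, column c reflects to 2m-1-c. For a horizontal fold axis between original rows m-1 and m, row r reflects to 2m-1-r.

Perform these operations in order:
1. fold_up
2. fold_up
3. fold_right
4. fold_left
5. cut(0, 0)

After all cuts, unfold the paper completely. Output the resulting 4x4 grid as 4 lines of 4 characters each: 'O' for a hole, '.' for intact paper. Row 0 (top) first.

Op 1 fold_up: fold axis h@2; visible region now rows[0,2) x cols[0,4) = 2x4
Op 2 fold_up: fold axis h@1; visible region now rows[0,1) x cols[0,4) = 1x4
Op 3 fold_right: fold axis v@2; visible region now rows[0,1) x cols[2,4) = 1x2
Op 4 fold_left: fold axis v@3; visible region now rows[0,1) x cols[2,3) = 1x1
Op 5 cut(0, 0): punch at orig (0,2); cuts so far [(0, 2)]; region rows[0,1) x cols[2,3) = 1x1
Unfold 1 (reflect across v@3): 2 holes -> [(0, 2), (0, 3)]
Unfold 2 (reflect across v@2): 4 holes -> [(0, 0), (0, 1), (0, 2), (0, 3)]
Unfold 3 (reflect across h@1): 8 holes -> [(0, 0), (0, 1), (0, 2), (0, 3), (1, 0), (1, 1), (1, 2), (1, 3)]
Unfold 4 (reflect across h@2): 16 holes -> [(0, 0), (0, 1), (0, 2), (0, 3), (1, 0), (1, 1), (1, 2), (1, 3), (2, 0), (2, 1), (2, 2), (2, 3), (3, 0), (3, 1), (3, 2), (3, 3)]

Answer: OOOO
OOOO
OOOO
OOOO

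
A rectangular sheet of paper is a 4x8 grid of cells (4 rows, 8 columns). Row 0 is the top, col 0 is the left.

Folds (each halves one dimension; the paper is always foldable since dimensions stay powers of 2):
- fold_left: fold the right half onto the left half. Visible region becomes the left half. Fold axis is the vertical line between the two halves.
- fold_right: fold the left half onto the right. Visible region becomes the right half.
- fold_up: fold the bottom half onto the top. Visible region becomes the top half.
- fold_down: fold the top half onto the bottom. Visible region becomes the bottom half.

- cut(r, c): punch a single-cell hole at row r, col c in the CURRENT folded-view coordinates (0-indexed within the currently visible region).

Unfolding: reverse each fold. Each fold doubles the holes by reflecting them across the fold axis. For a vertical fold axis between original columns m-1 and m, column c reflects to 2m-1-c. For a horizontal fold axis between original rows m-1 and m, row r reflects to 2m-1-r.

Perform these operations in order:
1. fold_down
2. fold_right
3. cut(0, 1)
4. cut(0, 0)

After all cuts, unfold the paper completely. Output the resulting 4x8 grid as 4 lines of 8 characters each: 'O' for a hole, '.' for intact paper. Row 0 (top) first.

Op 1 fold_down: fold axis h@2; visible region now rows[2,4) x cols[0,8) = 2x8
Op 2 fold_right: fold axis v@4; visible region now rows[2,4) x cols[4,8) = 2x4
Op 3 cut(0, 1): punch at orig (2,5); cuts so far [(2, 5)]; region rows[2,4) x cols[4,8) = 2x4
Op 4 cut(0, 0): punch at orig (2,4); cuts so far [(2, 4), (2, 5)]; region rows[2,4) x cols[4,8) = 2x4
Unfold 1 (reflect across v@4): 4 holes -> [(2, 2), (2, 3), (2, 4), (2, 5)]
Unfold 2 (reflect across h@2): 8 holes -> [(1, 2), (1, 3), (1, 4), (1, 5), (2, 2), (2, 3), (2, 4), (2, 5)]

Answer: ........
..OOOO..
..OOOO..
........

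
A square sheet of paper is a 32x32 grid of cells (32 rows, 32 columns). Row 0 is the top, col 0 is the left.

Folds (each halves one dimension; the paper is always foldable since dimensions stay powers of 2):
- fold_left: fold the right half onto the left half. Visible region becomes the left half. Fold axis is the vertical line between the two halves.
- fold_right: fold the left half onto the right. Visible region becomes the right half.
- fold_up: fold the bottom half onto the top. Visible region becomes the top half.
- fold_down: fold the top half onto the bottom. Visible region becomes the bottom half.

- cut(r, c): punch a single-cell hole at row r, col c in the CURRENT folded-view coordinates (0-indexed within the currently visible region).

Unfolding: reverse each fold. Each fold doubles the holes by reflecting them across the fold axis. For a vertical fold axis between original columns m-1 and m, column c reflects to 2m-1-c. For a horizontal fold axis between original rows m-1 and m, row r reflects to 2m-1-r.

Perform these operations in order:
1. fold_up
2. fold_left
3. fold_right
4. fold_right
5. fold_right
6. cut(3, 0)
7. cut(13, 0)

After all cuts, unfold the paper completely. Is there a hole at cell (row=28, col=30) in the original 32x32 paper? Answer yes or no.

Op 1 fold_up: fold axis h@16; visible region now rows[0,16) x cols[0,32) = 16x32
Op 2 fold_left: fold axis v@16; visible region now rows[0,16) x cols[0,16) = 16x16
Op 3 fold_right: fold axis v@8; visible region now rows[0,16) x cols[8,16) = 16x8
Op 4 fold_right: fold axis v@12; visible region now rows[0,16) x cols[12,16) = 16x4
Op 5 fold_right: fold axis v@14; visible region now rows[0,16) x cols[14,16) = 16x2
Op 6 cut(3, 0): punch at orig (3,14); cuts so far [(3, 14)]; region rows[0,16) x cols[14,16) = 16x2
Op 7 cut(13, 0): punch at orig (13,14); cuts so far [(3, 14), (13, 14)]; region rows[0,16) x cols[14,16) = 16x2
Unfold 1 (reflect across v@14): 4 holes -> [(3, 13), (3, 14), (13, 13), (13, 14)]
Unfold 2 (reflect across v@12): 8 holes -> [(3, 9), (3, 10), (3, 13), (3, 14), (13, 9), (13, 10), (13, 13), (13, 14)]
Unfold 3 (reflect across v@8): 16 holes -> [(3, 1), (3, 2), (3, 5), (3, 6), (3, 9), (3, 10), (3, 13), (3, 14), (13, 1), (13, 2), (13, 5), (13, 6), (13, 9), (13, 10), (13, 13), (13, 14)]
Unfold 4 (reflect across v@16): 32 holes -> [(3, 1), (3, 2), (3, 5), (3, 6), (3, 9), (3, 10), (3, 13), (3, 14), (3, 17), (3, 18), (3, 21), (3, 22), (3, 25), (3, 26), (3, 29), (3, 30), (13, 1), (13, 2), (13, 5), (13, 6), (13, 9), (13, 10), (13, 13), (13, 14), (13, 17), (13, 18), (13, 21), (13, 22), (13, 25), (13, 26), (13, 29), (13, 30)]
Unfold 5 (reflect across h@16): 64 holes -> [(3, 1), (3, 2), (3, 5), (3, 6), (3, 9), (3, 10), (3, 13), (3, 14), (3, 17), (3, 18), (3, 21), (3, 22), (3, 25), (3, 26), (3, 29), (3, 30), (13, 1), (13, 2), (13, 5), (13, 6), (13, 9), (13, 10), (13, 13), (13, 14), (13, 17), (13, 18), (13, 21), (13, 22), (13, 25), (13, 26), (13, 29), (13, 30), (18, 1), (18, 2), (18, 5), (18, 6), (18, 9), (18, 10), (18, 13), (18, 14), (18, 17), (18, 18), (18, 21), (18, 22), (18, 25), (18, 26), (18, 29), (18, 30), (28, 1), (28, 2), (28, 5), (28, 6), (28, 9), (28, 10), (28, 13), (28, 14), (28, 17), (28, 18), (28, 21), (28, 22), (28, 25), (28, 26), (28, 29), (28, 30)]
Holes: [(3, 1), (3, 2), (3, 5), (3, 6), (3, 9), (3, 10), (3, 13), (3, 14), (3, 17), (3, 18), (3, 21), (3, 22), (3, 25), (3, 26), (3, 29), (3, 30), (13, 1), (13, 2), (13, 5), (13, 6), (13, 9), (13, 10), (13, 13), (13, 14), (13, 17), (13, 18), (13, 21), (13, 22), (13, 25), (13, 26), (13, 29), (13, 30), (18, 1), (18, 2), (18, 5), (18, 6), (18, 9), (18, 10), (18, 13), (18, 14), (18, 17), (18, 18), (18, 21), (18, 22), (18, 25), (18, 26), (18, 29), (18, 30), (28, 1), (28, 2), (28, 5), (28, 6), (28, 9), (28, 10), (28, 13), (28, 14), (28, 17), (28, 18), (28, 21), (28, 22), (28, 25), (28, 26), (28, 29), (28, 30)]

Answer: yes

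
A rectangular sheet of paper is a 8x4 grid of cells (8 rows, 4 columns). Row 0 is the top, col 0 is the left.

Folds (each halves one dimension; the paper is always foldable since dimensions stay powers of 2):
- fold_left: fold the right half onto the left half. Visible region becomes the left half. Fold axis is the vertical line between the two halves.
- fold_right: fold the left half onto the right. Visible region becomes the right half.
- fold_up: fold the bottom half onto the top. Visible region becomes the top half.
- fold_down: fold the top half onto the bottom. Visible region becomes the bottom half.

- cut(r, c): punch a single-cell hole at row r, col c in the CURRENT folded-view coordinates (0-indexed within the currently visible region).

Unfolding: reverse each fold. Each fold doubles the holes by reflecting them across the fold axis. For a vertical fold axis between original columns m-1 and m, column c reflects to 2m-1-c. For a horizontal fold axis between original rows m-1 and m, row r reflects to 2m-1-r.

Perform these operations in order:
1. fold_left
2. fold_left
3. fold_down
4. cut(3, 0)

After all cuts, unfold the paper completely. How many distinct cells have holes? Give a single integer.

Op 1 fold_left: fold axis v@2; visible region now rows[0,8) x cols[0,2) = 8x2
Op 2 fold_left: fold axis v@1; visible region now rows[0,8) x cols[0,1) = 8x1
Op 3 fold_down: fold axis h@4; visible region now rows[4,8) x cols[0,1) = 4x1
Op 4 cut(3, 0): punch at orig (7,0); cuts so far [(7, 0)]; region rows[4,8) x cols[0,1) = 4x1
Unfold 1 (reflect across h@4): 2 holes -> [(0, 0), (7, 0)]
Unfold 2 (reflect across v@1): 4 holes -> [(0, 0), (0, 1), (7, 0), (7, 1)]
Unfold 3 (reflect across v@2): 8 holes -> [(0, 0), (0, 1), (0, 2), (0, 3), (7, 0), (7, 1), (7, 2), (7, 3)]

Answer: 8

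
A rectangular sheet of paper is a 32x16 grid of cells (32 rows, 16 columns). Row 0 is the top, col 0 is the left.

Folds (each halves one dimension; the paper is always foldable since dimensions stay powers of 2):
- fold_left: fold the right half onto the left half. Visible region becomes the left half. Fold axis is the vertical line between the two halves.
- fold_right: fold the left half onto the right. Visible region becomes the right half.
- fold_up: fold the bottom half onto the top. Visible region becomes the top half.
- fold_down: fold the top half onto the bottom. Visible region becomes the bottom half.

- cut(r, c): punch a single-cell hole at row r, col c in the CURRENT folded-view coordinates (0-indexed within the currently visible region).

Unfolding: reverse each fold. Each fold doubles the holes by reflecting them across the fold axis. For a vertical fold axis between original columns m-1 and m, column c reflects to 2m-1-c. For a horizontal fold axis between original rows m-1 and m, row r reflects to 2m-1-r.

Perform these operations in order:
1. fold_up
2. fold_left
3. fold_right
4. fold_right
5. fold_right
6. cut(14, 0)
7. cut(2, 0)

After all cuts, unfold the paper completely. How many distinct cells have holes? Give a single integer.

Answer: 64

Derivation:
Op 1 fold_up: fold axis h@16; visible region now rows[0,16) x cols[0,16) = 16x16
Op 2 fold_left: fold axis v@8; visible region now rows[0,16) x cols[0,8) = 16x8
Op 3 fold_right: fold axis v@4; visible region now rows[0,16) x cols[4,8) = 16x4
Op 4 fold_right: fold axis v@6; visible region now rows[0,16) x cols[6,8) = 16x2
Op 5 fold_right: fold axis v@7; visible region now rows[0,16) x cols[7,8) = 16x1
Op 6 cut(14, 0): punch at orig (14,7); cuts so far [(14, 7)]; region rows[0,16) x cols[7,8) = 16x1
Op 7 cut(2, 0): punch at orig (2,7); cuts so far [(2, 7), (14, 7)]; region rows[0,16) x cols[7,8) = 16x1
Unfold 1 (reflect across v@7): 4 holes -> [(2, 6), (2, 7), (14, 6), (14, 7)]
Unfold 2 (reflect across v@6): 8 holes -> [(2, 4), (2, 5), (2, 6), (2, 7), (14, 4), (14, 5), (14, 6), (14, 7)]
Unfold 3 (reflect across v@4): 16 holes -> [(2, 0), (2, 1), (2, 2), (2, 3), (2, 4), (2, 5), (2, 6), (2, 7), (14, 0), (14, 1), (14, 2), (14, 3), (14, 4), (14, 5), (14, 6), (14, 7)]
Unfold 4 (reflect across v@8): 32 holes -> [(2, 0), (2, 1), (2, 2), (2, 3), (2, 4), (2, 5), (2, 6), (2, 7), (2, 8), (2, 9), (2, 10), (2, 11), (2, 12), (2, 13), (2, 14), (2, 15), (14, 0), (14, 1), (14, 2), (14, 3), (14, 4), (14, 5), (14, 6), (14, 7), (14, 8), (14, 9), (14, 10), (14, 11), (14, 12), (14, 13), (14, 14), (14, 15)]
Unfold 5 (reflect across h@16): 64 holes -> [(2, 0), (2, 1), (2, 2), (2, 3), (2, 4), (2, 5), (2, 6), (2, 7), (2, 8), (2, 9), (2, 10), (2, 11), (2, 12), (2, 13), (2, 14), (2, 15), (14, 0), (14, 1), (14, 2), (14, 3), (14, 4), (14, 5), (14, 6), (14, 7), (14, 8), (14, 9), (14, 10), (14, 11), (14, 12), (14, 13), (14, 14), (14, 15), (17, 0), (17, 1), (17, 2), (17, 3), (17, 4), (17, 5), (17, 6), (17, 7), (17, 8), (17, 9), (17, 10), (17, 11), (17, 12), (17, 13), (17, 14), (17, 15), (29, 0), (29, 1), (29, 2), (29, 3), (29, 4), (29, 5), (29, 6), (29, 7), (29, 8), (29, 9), (29, 10), (29, 11), (29, 12), (29, 13), (29, 14), (29, 15)]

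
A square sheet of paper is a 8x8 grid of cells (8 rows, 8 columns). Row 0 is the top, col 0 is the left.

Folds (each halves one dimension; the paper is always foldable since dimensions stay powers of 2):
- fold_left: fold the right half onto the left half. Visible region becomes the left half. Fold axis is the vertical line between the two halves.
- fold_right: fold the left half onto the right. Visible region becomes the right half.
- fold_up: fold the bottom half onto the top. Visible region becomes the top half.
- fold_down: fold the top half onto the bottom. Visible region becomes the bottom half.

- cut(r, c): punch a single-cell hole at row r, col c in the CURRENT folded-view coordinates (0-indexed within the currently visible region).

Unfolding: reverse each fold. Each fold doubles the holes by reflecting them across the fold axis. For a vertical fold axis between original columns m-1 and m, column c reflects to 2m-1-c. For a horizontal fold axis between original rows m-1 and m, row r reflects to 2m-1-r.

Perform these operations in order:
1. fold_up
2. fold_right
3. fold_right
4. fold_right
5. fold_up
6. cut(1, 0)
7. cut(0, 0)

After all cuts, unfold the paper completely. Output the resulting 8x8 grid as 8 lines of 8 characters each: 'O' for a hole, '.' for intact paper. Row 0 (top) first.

Answer: OOOOOOOO
OOOOOOOO
OOOOOOOO
OOOOOOOO
OOOOOOOO
OOOOOOOO
OOOOOOOO
OOOOOOOO

Derivation:
Op 1 fold_up: fold axis h@4; visible region now rows[0,4) x cols[0,8) = 4x8
Op 2 fold_right: fold axis v@4; visible region now rows[0,4) x cols[4,8) = 4x4
Op 3 fold_right: fold axis v@6; visible region now rows[0,4) x cols[6,8) = 4x2
Op 4 fold_right: fold axis v@7; visible region now rows[0,4) x cols[7,8) = 4x1
Op 5 fold_up: fold axis h@2; visible region now rows[0,2) x cols[7,8) = 2x1
Op 6 cut(1, 0): punch at orig (1,7); cuts so far [(1, 7)]; region rows[0,2) x cols[7,8) = 2x1
Op 7 cut(0, 0): punch at orig (0,7); cuts so far [(0, 7), (1, 7)]; region rows[0,2) x cols[7,8) = 2x1
Unfold 1 (reflect across h@2): 4 holes -> [(0, 7), (1, 7), (2, 7), (3, 7)]
Unfold 2 (reflect across v@7): 8 holes -> [(0, 6), (0, 7), (1, 6), (1, 7), (2, 6), (2, 7), (3, 6), (3, 7)]
Unfold 3 (reflect across v@6): 16 holes -> [(0, 4), (0, 5), (0, 6), (0, 7), (1, 4), (1, 5), (1, 6), (1, 7), (2, 4), (2, 5), (2, 6), (2, 7), (3, 4), (3, 5), (3, 6), (3, 7)]
Unfold 4 (reflect across v@4): 32 holes -> [(0, 0), (0, 1), (0, 2), (0, 3), (0, 4), (0, 5), (0, 6), (0, 7), (1, 0), (1, 1), (1, 2), (1, 3), (1, 4), (1, 5), (1, 6), (1, 7), (2, 0), (2, 1), (2, 2), (2, 3), (2, 4), (2, 5), (2, 6), (2, 7), (3, 0), (3, 1), (3, 2), (3, 3), (3, 4), (3, 5), (3, 6), (3, 7)]
Unfold 5 (reflect across h@4): 64 holes -> [(0, 0), (0, 1), (0, 2), (0, 3), (0, 4), (0, 5), (0, 6), (0, 7), (1, 0), (1, 1), (1, 2), (1, 3), (1, 4), (1, 5), (1, 6), (1, 7), (2, 0), (2, 1), (2, 2), (2, 3), (2, 4), (2, 5), (2, 6), (2, 7), (3, 0), (3, 1), (3, 2), (3, 3), (3, 4), (3, 5), (3, 6), (3, 7), (4, 0), (4, 1), (4, 2), (4, 3), (4, 4), (4, 5), (4, 6), (4, 7), (5, 0), (5, 1), (5, 2), (5, 3), (5, 4), (5, 5), (5, 6), (5, 7), (6, 0), (6, 1), (6, 2), (6, 3), (6, 4), (6, 5), (6, 6), (6, 7), (7, 0), (7, 1), (7, 2), (7, 3), (7, 4), (7, 5), (7, 6), (7, 7)]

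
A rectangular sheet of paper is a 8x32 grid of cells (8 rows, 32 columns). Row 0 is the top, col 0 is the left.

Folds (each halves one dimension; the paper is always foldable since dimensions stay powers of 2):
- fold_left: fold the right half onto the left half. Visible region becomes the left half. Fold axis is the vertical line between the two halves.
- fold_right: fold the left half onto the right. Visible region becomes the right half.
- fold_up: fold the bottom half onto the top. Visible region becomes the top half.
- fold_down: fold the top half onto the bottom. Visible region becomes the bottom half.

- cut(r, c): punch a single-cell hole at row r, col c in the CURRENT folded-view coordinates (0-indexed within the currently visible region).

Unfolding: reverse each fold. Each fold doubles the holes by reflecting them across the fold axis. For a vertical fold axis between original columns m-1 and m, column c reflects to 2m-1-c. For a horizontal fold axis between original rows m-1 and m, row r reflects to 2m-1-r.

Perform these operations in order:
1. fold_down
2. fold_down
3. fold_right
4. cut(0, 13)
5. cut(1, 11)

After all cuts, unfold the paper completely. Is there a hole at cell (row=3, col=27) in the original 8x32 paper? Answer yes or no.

Answer: yes

Derivation:
Op 1 fold_down: fold axis h@4; visible region now rows[4,8) x cols[0,32) = 4x32
Op 2 fold_down: fold axis h@6; visible region now rows[6,8) x cols[0,32) = 2x32
Op 3 fold_right: fold axis v@16; visible region now rows[6,8) x cols[16,32) = 2x16
Op 4 cut(0, 13): punch at orig (6,29); cuts so far [(6, 29)]; region rows[6,8) x cols[16,32) = 2x16
Op 5 cut(1, 11): punch at orig (7,27); cuts so far [(6, 29), (7, 27)]; region rows[6,8) x cols[16,32) = 2x16
Unfold 1 (reflect across v@16): 4 holes -> [(6, 2), (6, 29), (7, 4), (7, 27)]
Unfold 2 (reflect across h@6): 8 holes -> [(4, 4), (4, 27), (5, 2), (5, 29), (6, 2), (6, 29), (7, 4), (7, 27)]
Unfold 3 (reflect across h@4): 16 holes -> [(0, 4), (0, 27), (1, 2), (1, 29), (2, 2), (2, 29), (3, 4), (3, 27), (4, 4), (4, 27), (5, 2), (5, 29), (6, 2), (6, 29), (7, 4), (7, 27)]
Holes: [(0, 4), (0, 27), (1, 2), (1, 29), (2, 2), (2, 29), (3, 4), (3, 27), (4, 4), (4, 27), (5, 2), (5, 29), (6, 2), (6, 29), (7, 4), (7, 27)]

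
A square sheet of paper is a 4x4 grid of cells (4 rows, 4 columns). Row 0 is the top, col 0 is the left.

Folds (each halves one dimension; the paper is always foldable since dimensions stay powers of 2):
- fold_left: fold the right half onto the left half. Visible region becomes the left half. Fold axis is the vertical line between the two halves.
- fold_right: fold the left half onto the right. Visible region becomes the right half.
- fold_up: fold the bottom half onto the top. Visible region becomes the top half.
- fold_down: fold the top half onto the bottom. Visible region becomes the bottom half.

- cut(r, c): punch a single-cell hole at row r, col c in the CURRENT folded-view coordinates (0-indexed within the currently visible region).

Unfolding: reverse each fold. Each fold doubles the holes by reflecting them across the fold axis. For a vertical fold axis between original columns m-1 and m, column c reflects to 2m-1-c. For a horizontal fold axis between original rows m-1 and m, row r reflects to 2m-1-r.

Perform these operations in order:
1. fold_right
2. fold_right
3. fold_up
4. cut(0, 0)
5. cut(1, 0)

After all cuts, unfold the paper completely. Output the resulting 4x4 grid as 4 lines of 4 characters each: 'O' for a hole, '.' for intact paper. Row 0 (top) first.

Answer: OOOO
OOOO
OOOO
OOOO

Derivation:
Op 1 fold_right: fold axis v@2; visible region now rows[0,4) x cols[2,4) = 4x2
Op 2 fold_right: fold axis v@3; visible region now rows[0,4) x cols[3,4) = 4x1
Op 3 fold_up: fold axis h@2; visible region now rows[0,2) x cols[3,4) = 2x1
Op 4 cut(0, 0): punch at orig (0,3); cuts so far [(0, 3)]; region rows[0,2) x cols[3,4) = 2x1
Op 5 cut(1, 0): punch at orig (1,3); cuts so far [(0, 3), (1, 3)]; region rows[0,2) x cols[3,4) = 2x1
Unfold 1 (reflect across h@2): 4 holes -> [(0, 3), (1, 3), (2, 3), (3, 3)]
Unfold 2 (reflect across v@3): 8 holes -> [(0, 2), (0, 3), (1, 2), (1, 3), (2, 2), (2, 3), (3, 2), (3, 3)]
Unfold 3 (reflect across v@2): 16 holes -> [(0, 0), (0, 1), (0, 2), (0, 3), (1, 0), (1, 1), (1, 2), (1, 3), (2, 0), (2, 1), (2, 2), (2, 3), (3, 0), (3, 1), (3, 2), (3, 3)]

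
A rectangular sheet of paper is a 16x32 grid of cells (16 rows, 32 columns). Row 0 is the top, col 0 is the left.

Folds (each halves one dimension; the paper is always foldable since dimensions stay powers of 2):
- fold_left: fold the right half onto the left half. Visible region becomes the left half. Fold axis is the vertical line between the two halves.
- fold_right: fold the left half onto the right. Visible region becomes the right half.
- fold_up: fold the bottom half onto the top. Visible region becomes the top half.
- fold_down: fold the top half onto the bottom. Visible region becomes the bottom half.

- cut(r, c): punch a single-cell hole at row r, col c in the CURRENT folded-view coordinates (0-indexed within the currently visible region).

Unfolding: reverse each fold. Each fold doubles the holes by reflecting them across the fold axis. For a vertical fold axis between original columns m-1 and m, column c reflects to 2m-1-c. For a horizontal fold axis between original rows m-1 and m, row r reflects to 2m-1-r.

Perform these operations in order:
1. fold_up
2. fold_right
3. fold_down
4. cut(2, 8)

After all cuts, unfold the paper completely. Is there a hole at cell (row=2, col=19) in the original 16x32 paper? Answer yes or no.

Answer: no

Derivation:
Op 1 fold_up: fold axis h@8; visible region now rows[0,8) x cols[0,32) = 8x32
Op 2 fold_right: fold axis v@16; visible region now rows[0,8) x cols[16,32) = 8x16
Op 3 fold_down: fold axis h@4; visible region now rows[4,8) x cols[16,32) = 4x16
Op 4 cut(2, 8): punch at orig (6,24); cuts so far [(6, 24)]; region rows[4,8) x cols[16,32) = 4x16
Unfold 1 (reflect across h@4): 2 holes -> [(1, 24), (6, 24)]
Unfold 2 (reflect across v@16): 4 holes -> [(1, 7), (1, 24), (6, 7), (6, 24)]
Unfold 3 (reflect across h@8): 8 holes -> [(1, 7), (1, 24), (6, 7), (6, 24), (9, 7), (9, 24), (14, 7), (14, 24)]
Holes: [(1, 7), (1, 24), (6, 7), (6, 24), (9, 7), (9, 24), (14, 7), (14, 24)]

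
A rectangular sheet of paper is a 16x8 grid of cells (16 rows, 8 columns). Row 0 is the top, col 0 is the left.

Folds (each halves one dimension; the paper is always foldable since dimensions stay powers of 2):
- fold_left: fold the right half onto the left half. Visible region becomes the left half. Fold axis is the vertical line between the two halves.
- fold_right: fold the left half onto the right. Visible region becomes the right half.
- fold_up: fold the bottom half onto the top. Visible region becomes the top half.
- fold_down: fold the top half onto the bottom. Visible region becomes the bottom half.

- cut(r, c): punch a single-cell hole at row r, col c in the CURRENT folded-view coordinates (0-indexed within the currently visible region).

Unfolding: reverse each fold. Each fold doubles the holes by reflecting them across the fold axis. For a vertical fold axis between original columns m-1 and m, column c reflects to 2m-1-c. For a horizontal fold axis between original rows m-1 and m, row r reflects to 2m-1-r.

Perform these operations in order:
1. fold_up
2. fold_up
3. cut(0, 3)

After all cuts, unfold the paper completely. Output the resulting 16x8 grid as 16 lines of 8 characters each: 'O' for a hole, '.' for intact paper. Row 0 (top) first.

Answer: ...O....
........
........
........
........
........
........
...O....
...O....
........
........
........
........
........
........
...O....

Derivation:
Op 1 fold_up: fold axis h@8; visible region now rows[0,8) x cols[0,8) = 8x8
Op 2 fold_up: fold axis h@4; visible region now rows[0,4) x cols[0,8) = 4x8
Op 3 cut(0, 3): punch at orig (0,3); cuts so far [(0, 3)]; region rows[0,4) x cols[0,8) = 4x8
Unfold 1 (reflect across h@4): 2 holes -> [(0, 3), (7, 3)]
Unfold 2 (reflect across h@8): 4 holes -> [(0, 3), (7, 3), (8, 3), (15, 3)]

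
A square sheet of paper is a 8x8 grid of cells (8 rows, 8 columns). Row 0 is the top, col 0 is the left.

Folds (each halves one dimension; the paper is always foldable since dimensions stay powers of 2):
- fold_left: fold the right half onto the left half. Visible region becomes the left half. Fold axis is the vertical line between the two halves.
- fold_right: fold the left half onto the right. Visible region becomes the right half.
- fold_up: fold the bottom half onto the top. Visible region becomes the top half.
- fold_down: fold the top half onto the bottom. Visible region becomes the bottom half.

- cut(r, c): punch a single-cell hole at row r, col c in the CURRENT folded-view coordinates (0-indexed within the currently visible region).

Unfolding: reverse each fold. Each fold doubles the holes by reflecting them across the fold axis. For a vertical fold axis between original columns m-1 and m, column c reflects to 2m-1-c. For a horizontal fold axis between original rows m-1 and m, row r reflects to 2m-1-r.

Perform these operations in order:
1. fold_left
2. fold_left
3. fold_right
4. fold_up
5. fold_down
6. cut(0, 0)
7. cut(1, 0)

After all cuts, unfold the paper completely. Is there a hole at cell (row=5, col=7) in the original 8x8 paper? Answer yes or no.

Op 1 fold_left: fold axis v@4; visible region now rows[0,8) x cols[0,4) = 8x4
Op 2 fold_left: fold axis v@2; visible region now rows[0,8) x cols[0,2) = 8x2
Op 3 fold_right: fold axis v@1; visible region now rows[0,8) x cols[1,2) = 8x1
Op 4 fold_up: fold axis h@4; visible region now rows[0,4) x cols[1,2) = 4x1
Op 5 fold_down: fold axis h@2; visible region now rows[2,4) x cols[1,2) = 2x1
Op 6 cut(0, 0): punch at orig (2,1); cuts so far [(2, 1)]; region rows[2,4) x cols[1,2) = 2x1
Op 7 cut(1, 0): punch at orig (3,1); cuts so far [(2, 1), (3, 1)]; region rows[2,4) x cols[1,2) = 2x1
Unfold 1 (reflect across h@2): 4 holes -> [(0, 1), (1, 1), (2, 1), (3, 1)]
Unfold 2 (reflect across h@4): 8 holes -> [(0, 1), (1, 1), (2, 1), (3, 1), (4, 1), (5, 1), (6, 1), (7, 1)]
Unfold 3 (reflect across v@1): 16 holes -> [(0, 0), (0, 1), (1, 0), (1, 1), (2, 0), (2, 1), (3, 0), (3, 1), (4, 0), (4, 1), (5, 0), (5, 1), (6, 0), (6, 1), (7, 0), (7, 1)]
Unfold 4 (reflect across v@2): 32 holes -> [(0, 0), (0, 1), (0, 2), (0, 3), (1, 0), (1, 1), (1, 2), (1, 3), (2, 0), (2, 1), (2, 2), (2, 3), (3, 0), (3, 1), (3, 2), (3, 3), (4, 0), (4, 1), (4, 2), (4, 3), (5, 0), (5, 1), (5, 2), (5, 3), (6, 0), (6, 1), (6, 2), (6, 3), (7, 0), (7, 1), (7, 2), (7, 3)]
Unfold 5 (reflect across v@4): 64 holes -> [(0, 0), (0, 1), (0, 2), (0, 3), (0, 4), (0, 5), (0, 6), (0, 7), (1, 0), (1, 1), (1, 2), (1, 3), (1, 4), (1, 5), (1, 6), (1, 7), (2, 0), (2, 1), (2, 2), (2, 3), (2, 4), (2, 5), (2, 6), (2, 7), (3, 0), (3, 1), (3, 2), (3, 3), (3, 4), (3, 5), (3, 6), (3, 7), (4, 0), (4, 1), (4, 2), (4, 3), (4, 4), (4, 5), (4, 6), (4, 7), (5, 0), (5, 1), (5, 2), (5, 3), (5, 4), (5, 5), (5, 6), (5, 7), (6, 0), (6, 1), (6, 2), (6, 3), (6, 4), (6, 5), (6, 6), (6, 7), (7, 0), (7, 1), (7, 2), (7, 3), (7, 4), (7, 5), (7, 6), (7, 7)]
Holes: [(0, 0), (0, 1), (0, 2), (0, 3), (0, 4), (0, 5), (0, 6), (0, 7), (1, 0), (1, 1), (1, 2), (1, 3), (1, 4), (1, 5), (1, 6), (1, 7), (2, 0), (2, 1), (2, 2), (2, 3), (2, 4), (2, 5), (2, 6), (2, 7), (3, 0), (3, 1), (3, 2), (3, 3), (3, 4), (3, 5), (3, 6), (3, 7), (4, 0), (4, 1), (4, 2), (4, 3), (4, 4), (4, 5), (4, 6), (4, 7), (5, 0), (5, 1), (5, 2), (5, 3), (5, 4), (5, 5), (5, 6), (5, 7), (6, 0), (6, 1), (6, 2), (6, 3), (6, 4), (6, 5), (6, 6), (6, 7), (7, 0), (7, 1), (7, 2), (7, 3), (7, 4), (7, 5), (7, 6), (7, 7)]

Answer: yes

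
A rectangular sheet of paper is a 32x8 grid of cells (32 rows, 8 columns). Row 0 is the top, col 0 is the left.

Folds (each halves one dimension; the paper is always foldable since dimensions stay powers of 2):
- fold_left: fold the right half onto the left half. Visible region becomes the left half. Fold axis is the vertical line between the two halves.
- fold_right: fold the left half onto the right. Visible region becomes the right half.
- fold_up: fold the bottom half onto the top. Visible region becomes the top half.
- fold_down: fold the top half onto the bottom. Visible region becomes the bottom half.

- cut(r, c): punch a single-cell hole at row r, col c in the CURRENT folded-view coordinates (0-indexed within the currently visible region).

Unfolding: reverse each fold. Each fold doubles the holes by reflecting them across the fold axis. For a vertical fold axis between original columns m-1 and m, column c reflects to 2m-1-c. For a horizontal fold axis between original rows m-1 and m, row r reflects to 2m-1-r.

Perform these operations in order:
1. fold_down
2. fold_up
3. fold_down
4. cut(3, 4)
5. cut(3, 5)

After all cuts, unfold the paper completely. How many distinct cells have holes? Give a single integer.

Op 1 fold_down: fold axis h@16; visible region now rows[16,32) x cols[0,8) = 16x8
Op 2 fold_up: fold axis h@24; visible region now rows[16,24) x cols[0,8) = 8x8
Op 3 fold_down: fold axis h@20; visible region now rows[20,24) x cols[0,8) = 4x8
Op 4 cut(3, 4): punch at orig (23,4); cuts so far [(23, 4)]; region rows[20,24) x cols[0,8) = 4x8
Op 5 cut(3, 5): punch at orig (23,5); cuts so far [(23, 4), (23, 5)]; region rows[20,24) x cols[0,8) = 4x8
Unfold 1 (reflect across h@20): 4 holes -> [(16, 4), (16, 5), (23, 4), (23, 5)]
Unfold 2 (reflect across h@24): 8 holes -> [(16, 4), (16, 5), (23, 4), (23, 5), (24, 4), (24, 5), (31, 4), (31, 5)]
Unfold 3 (reflect across h@16): 16 holes -> [(0, 4), (0, 5), (7, 4), (7, 5), (8, 4), (8, 5), (15, 4), (15, 5), (16, 4), (16, 5), (23, 4), (23, 5), (24, 4), (24, 5), (31, 4), (31, 5)]

Answer: 16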